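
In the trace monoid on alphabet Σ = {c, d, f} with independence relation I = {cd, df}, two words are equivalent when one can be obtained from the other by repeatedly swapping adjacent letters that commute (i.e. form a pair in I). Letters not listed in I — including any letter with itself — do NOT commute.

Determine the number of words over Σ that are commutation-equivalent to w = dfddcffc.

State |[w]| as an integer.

piece 0:d — minimal
piece 1:f — minimal
piece 2:d rests on {0:d}
piece 3:d rests on {2:d}
piece 4:c rests on {1:f}
piece 5:f rests on {4:c}
piece 6:f rests on {5:f}
piece 7:c rests on {6:f}
minimal pieces: {0:d, 1:f}
ways to finish when only these pieces remain (= sum over removing one remaining piece with nothing left below it):
  1 left: {3}→1  {7}→1
  2 left: {2,3}→1  {3,7}→2  {6,7}→1
  3 left: {0,2,3}→1  {2,3,7}→3  {3,6,7}→3  {5,6,7}→1
  4 left: {0,2,3,7}→4  {2,3,6,7}→6  {3,5,6,7}→4  {4,5,6,7}→1
  5 left: {0,2,3,6,7}→10  {1,4,5,6,7}→1  {2,3,5,6,7}→10  {3,4,5,6,7}→5
  6 left: {0,2,3,5,6,7}→20  {1,3,4,5,6,7}→6  {2,3,4,5,6,7}→15
  placing 0:d first → 21 extensions
  placing 1:f first → 35 extensions
total linear extensions = 56

56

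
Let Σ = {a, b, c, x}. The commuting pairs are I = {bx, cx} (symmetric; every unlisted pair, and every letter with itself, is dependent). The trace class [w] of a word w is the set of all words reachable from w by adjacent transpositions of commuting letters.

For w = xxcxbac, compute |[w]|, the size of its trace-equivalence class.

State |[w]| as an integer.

10

0(x) covers ∅
1(x) covers 0:x
2(c) covers ∅
3(x) covers 1:x
4(b) covers 2:c
5(a) covers 3:x, 4:b
6(c) covers 5:a
floor of heap: 0:x, 2:c
completions by unplaced set U, small U first (add the entries for U minus each lowest piece of U):
  |U|=1: {6}:1
  |U|=2: {5,6}:1
  |U|=3: {3,5,6}:1  {4,5,6}:1
  |U|=4: {1,3,5,6}:1  {2,4,5,6}:1  {3,4,5,6}:2
  |U|=5: {0,1,3,5,6}:1  {1,3,4,5,6}:3  {2,3,4,5,6}:3
  start at 0(x): 6
  start at 2(c): 4
sum over floor = 10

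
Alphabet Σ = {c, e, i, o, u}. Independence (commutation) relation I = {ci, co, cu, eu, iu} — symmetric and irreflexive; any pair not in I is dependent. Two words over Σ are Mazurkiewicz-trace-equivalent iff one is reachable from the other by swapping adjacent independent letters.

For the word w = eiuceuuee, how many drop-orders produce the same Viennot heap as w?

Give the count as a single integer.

168

#0=e has no predecessor
#1=i depends on [0:e]
#2=u has no predecessor
#3=c depends on [0:e]
#4=e depends on [1:i, 3:c]
#5=u depends on [2:u]
#6=u depends on [5:u]
#7=e depends on [4:e]
#8=e depends on [7:e]
sources: [0:e, 2:u]
N(rest) = Σ N(rest − s) over sources s of rest; N(one piece) = 1:
  size 1 → [6]=1  [8]=1
  size 2 → [5,6]=1  [6,8]=2  [7,8]=1
  size 3 → [2,5,6]=1  [4,7,8]=1  [5,6,8]=3  [6,7,8]=3
  size 4 → [1,4,7,8]=1  [2,5,6,8]=4  [3,4,7,8]=1  [4,6,7,8]=4  [5,6,7,8]=6
  size 5 → [1,3,4,7,8]=2  [1,4,6,7,8]=5  [2,5,6,7,8]=10  [3,4,6,7,8]=5  [4,5,6,7,8]=10
  size 6 → [0,1,3,4,7,8]=2  [1,3,4,6,7,8]=12  [1,4,5,6,7,8]=15  [2,4,5,6,7,8]=20  [3,4,5,6,7,8]=15
  size 7 → [0,1,3,4,6,7,8]=14  [1,2,4,5,6,7,8]=35  [1,3,4,5,6,7,8]=42  [2,3,4,5,6,7,8]=35
  first=0(e) contributes 112
  first=2(u) contributes 56
|[w]| = 168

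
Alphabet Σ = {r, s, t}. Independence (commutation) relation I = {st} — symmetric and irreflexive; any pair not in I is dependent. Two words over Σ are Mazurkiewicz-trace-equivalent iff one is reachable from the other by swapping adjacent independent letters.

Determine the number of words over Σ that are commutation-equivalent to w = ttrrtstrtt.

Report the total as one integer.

piece 0:t — minimal
piece 1:t rests on {0:t}
piece 2:r rests on {1:t}
piece 3:r rests on {2:r}
piece 4:t rests on {3:r}
piece 5:s rests on {3:r}
piece 6:t rests on {4:t}
piece 7:r rests on {5:s, 6:t}
piece 8:t rests on {7:r}
piece 9:t rests on {8:t}
minimal pieces: {0:t}
ways to finish when only these pieces remain (= sum over removing one remaining piece with nothing left below it):
  1 left: {9}→1
  2 left: {8,9}→1
  3 left: {7,8,9}→1
  4 left: {5,7,8,9}→1  {6,7,8,9}→1
  5 left: {4,6,7,8,9}→1  {5,6,7,8,9}→2
  6 left: {4,5,6,7,8,9}→3
  7 left: {3,4,5,6,7,8,9}→3
  8 left: {2,3,4,5,6,7,8,9}→3
  placing 0:t first → 3 extensions

3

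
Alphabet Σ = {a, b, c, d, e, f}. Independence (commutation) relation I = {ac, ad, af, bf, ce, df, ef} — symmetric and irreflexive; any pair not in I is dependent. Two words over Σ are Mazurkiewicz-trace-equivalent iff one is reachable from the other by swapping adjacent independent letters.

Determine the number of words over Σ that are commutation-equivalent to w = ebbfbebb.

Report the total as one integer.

8

0(e) covers ∅
1(b) covers 0:e
2(b) covers 1:b
3(f) covers ∅
4(b) covers 2:b
5(e) covers 4:b
6(b) covers 5:e
7(b) covers 6:b
floor of heap: 0:e, 3:f
completions by unplaced set U, small U first (add the entries for U minus each lowest piece of U):
  |U|=1: {3}:1  {7}:1
  |U|=2: {3,7}:2  {6,7}:1
  |U|=3: {3,6,7}:3  {5,6,7}:1
  |U|=4: {3,5,6,7}:4  {4,5,6,7}:1
  |U|=5: {2,4,5,6,7}:1  {3,4,5,6,7}:5
  |U|=6: {1,2,4,5,6,7}:1  {2,3,4,5,6,7}:6
  start at 0(e): 7
  start at 3(f): 1
sum over floor = 8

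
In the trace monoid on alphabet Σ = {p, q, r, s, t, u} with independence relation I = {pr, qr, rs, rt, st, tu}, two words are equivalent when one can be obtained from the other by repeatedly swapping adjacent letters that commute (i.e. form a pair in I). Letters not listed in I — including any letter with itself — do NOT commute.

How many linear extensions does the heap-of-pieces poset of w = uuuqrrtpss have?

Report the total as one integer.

21

piece 0:u — minimal
piece 1:u rests on {0:u}
piece 2:u rests on {1:u}
piece 3:q rests on {2:u}
piece 4:r rests on {2:u}
piece 5:r rests on {4:r}
piece 6:t rests on {3:q}
piece 7:p rests on {6:t}
piece 8:s rests on {7:p}
piece 9:s rests on {8:s}
minimal pieces: {0:u}
ways to finish when only these pieces remain (= sum over removing one remaining piece with nothing left below it):
  1 left: {5}→1  {9}→1
  2 left: {4,5}→1  {5,9}→2  {8,9}→1
  3 left: {4,5,9}→3  {5,8,9}→3  {7,8,9}→1
  4 left: {4,5,8,9}→6  {5,7,8,9}→4  {6,7,8,9}→1
  5 left: {3,6,7,8,9}→1  {4,5,7,8,9}→10  {5,6,7,8,9}→5
  6 left: {3,5,6,7,8,9}→6  {4,5,6,7,8,9}→15
  7 left: {3,4,5,6,7,8,9}→21
  8 left: {2,3,4,5,6,7,8,9}→21
  placing 0:u first → 21 extensions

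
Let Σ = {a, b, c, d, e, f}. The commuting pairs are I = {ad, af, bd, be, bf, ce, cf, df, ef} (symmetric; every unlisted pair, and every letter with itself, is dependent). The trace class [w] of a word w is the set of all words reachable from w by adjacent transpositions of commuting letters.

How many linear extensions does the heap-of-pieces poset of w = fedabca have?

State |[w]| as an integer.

#0=f has no predecessor
#1=e has no predecessor
#2=d depends on [1:e]
#3=a depends on [1:e]
#4=b depends on [3:a]
#5=c depends on [2:d, 4:b]
#6=a depends on [5:c]
sources: [0:f, 1:e]
N(rest) = Σ N(rest − s) over sources s of rest; N(one piece) = 1:
  size 1 → [0]=1  [6]=1
  size 2 → [0,6]=2  [5,6]=1
  size 3 → [0,5,6]=3  [2,5,6]=1  [4,5,6]=1
  size 4 → [0,2,5,6]=4  [0,4,5,6]=4  [2,4,5,6]=2  [3,4,5,6]=1
  size 5 → [0,2,4,5,6]=10  [0,3,4,5,6]=5  [2,3,4,5,6]=3
  first=0(f) contributes 3
  first=1(e) contributes 18
|[w]| = 21

21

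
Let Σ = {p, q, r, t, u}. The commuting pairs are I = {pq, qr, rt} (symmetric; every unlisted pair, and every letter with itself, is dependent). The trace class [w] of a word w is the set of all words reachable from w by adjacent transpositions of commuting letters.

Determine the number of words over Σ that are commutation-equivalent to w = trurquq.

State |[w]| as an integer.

4

#0=t has no predecessor
#1=r has no predecessor
#2=u depends on [0:t, 1:r]
#3=r depends on [2:u]
#4=q depends on [2:u]
#5=u depends on [3:r, 4:q]
#6=q depends on [5:u]
sources: [0:t, 1:r]
N(rest) = Σ N(rest − s) over sources s of rest; N(one piece) = 1:
  size 1 → [6]=1
  size 2 → [5,6]=1
  size 3 → [3,5,6]=1  [4,5,6]=1
  size 4 → [3,4,5,6]=2
  size 5 → [2,3,4,5,6]=2
  first=0(t) contributes 2
  first=1(r) contributes 2
|[w]| = 4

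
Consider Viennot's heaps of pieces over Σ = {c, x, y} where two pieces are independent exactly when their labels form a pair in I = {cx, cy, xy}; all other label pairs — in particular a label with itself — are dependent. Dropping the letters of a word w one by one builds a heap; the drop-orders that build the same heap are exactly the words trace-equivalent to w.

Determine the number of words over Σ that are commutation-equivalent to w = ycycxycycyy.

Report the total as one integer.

2310

piece 0:y — minimal
piece 1:c — minimal
piece 2:y rests on {0:y}
piece 3:c rests on {1:c}
piece 4:x — minimal
piece 5:y rests on {2:y}
piece 6:c rests on {3:c}
piece 7:y rests on {5:y}
piece 8:c rests on {6:c}
piece 9:y rests on {7:y}
piece 10:y rests on {9:y}
minimal pieces: {0:y, 1:c, 4:x}
ways to finish when only these pieces remain (= sum over removing one remaining piece with nothing left below it):
  1 left: {4}→1  {8}→1  {10}→1
  2 left: {4,8}→2  {4,10}→2  {6,8}→1  {8,10}→2  {9,10}→1
  3 left: {3,6,8}→1  {4,6,8}→3  {4,8,10}→6  {4,9,10}→3  {6,8,10}→3  {7,9,10}→1  {8,9,10}→3
  4 left: {1,3,6,8}→1  {3,4,6,8}→4  {3,6,8,10}→4  {4,6,8,10}→12  {4,7,9,10}→4  {4,8,9,10}→12  {5,7,9,10}→1  {6,8,9,10}→6  {7,8,9,10}→4
  5 left: {1,3,4,6,8}→5  {1,3,6,8,10}→5  {2,5,7,9,10}→1  {3,4,6,8,10}→20  {3,6,8,9,10}→10  {4,5,7,9,10}→5  {4,6,8,9,10}→30  {4,7,8,9,10}→20  {5,7,8,9,10}→5  {6,7,8,9,10}→10
  6 left: {0,2,5,7,9,10}→1  {1,3,4,6,8,10}→30  {1,3,6,8,9,10}→15  {2,4,5,7,9,10}→6  {2,5,7,8,9,10}→6  {3,4,6,8,9,10}→60  {3,6,7,8,9,10}→20  {4,5,7,8,9,10}→30  {4,6,7,8,9,10}→60  {5,6,7,8,9,10}→15
  7 left: {0,2,4,5,7,9,10}→7  {0,2,5,7,8,9,10}→7  {1,3,4,6,8,9,10}→105  {1,3,6,7,8,9,10}→35  {2,4,5,7,8,9,10}→42  {2,5,6,7,8,9,10}→21  {3,4,6,7,8,9,10}→140  {3,5,6,7,8,9,10}→35  {4,5,6,7,8,9,10}→105
  8 left: {0,2,4,5,7,8,9,10}→56  {0,2,5,6,7,8,9,10}→28  {1,3,4,6,7,8,9,10}→280  {1,3,5,6,7,8,9,10}→70  {2,3,5,6,7,8,9,10}→56  {2,4,5,6,7,8,9,10}→168  {3,4,5,6,7,8,9,10}→280
  9 left: {0,2,3,5,6,7,8,9,10}→84  {0,2,4,5,6,7,8,9,10}→252  {1,2,3,5,6,7,8,9,10}→126  {1,3,4,5,6,7,8,9,10}→630  {2,3,4,5,6,7,8,9,10}→504
  placing 0:y first → 1260 extensions
  placing 1:c first → 840 extensions
  placing 4:x first → 210 extensions
total linear extensions = 2310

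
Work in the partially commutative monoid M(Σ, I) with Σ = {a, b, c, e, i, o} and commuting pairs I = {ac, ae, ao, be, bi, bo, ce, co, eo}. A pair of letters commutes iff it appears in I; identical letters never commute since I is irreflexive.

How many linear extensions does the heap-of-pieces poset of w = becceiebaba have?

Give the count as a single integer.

#0=b has no predecessor
#1=e has no predecessor
#2=c depends on [0:b]
#3=c depends on [2:c]
#4=e depends on [1:e]
#5=i depends on [3:c, 4:e]
#6=e depends on [5:i]
#7=b depends on [3:c]
#8=a depends on [5:i, 7:b]
#9=b depends on [8:a]
#10=a depends on [9:b]
sources: [0:b, 1:e]
N(rest) = Σ N(rest − s) over sources s of rest; N(one piece) = 1:
  size 1 → [6]=1  [10]=1
  size 2 → [6,10]=2  [9,10]=1
  size 3 → [6,9,10]=3  [8,9,10]=1
  size 4 → [6,8,9,10]=4  [7,8,9,10]=1
  size 5 → [5,6,8,9,10]=4  [6,7,8,9,10]=5
  size 6 → [4,5,6,8,9,10]=4  [5,6,7,8,9,10]=9
  size 7 → [1,4,5,6,8,9,10]=4  [3,5,6,7,8,9,10]=9  [4,5,6,7,8,9,10]=13
  size 8 → [1,4,5,6,7,8,9,10]=17  [2,3,5,6,7,8,9,10]=9  [3,4,5,6,7,8,9,10]=22
  size 9 → [0,2,3,5,6,7,8,9,10]=9  [1,3,4,5,6,7,8,9,10]=39  [2,3,4,5,6,7,8,9,10]=31
  first=0(b) contributes 70
  first=1(e) contributes 40
|[w]| = 110

110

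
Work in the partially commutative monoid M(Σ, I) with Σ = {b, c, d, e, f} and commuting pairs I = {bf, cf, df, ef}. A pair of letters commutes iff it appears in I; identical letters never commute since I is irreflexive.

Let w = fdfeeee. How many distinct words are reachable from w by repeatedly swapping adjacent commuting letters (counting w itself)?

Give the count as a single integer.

21

drop 0:f onto floor
drop 1:d onto floor
drop 2:f onto {0:f}
drop 3:e onto {1:d}
drop 4:e onto {3:e}
drop 5:e onto {4:e}
drop 6:e onto {5:e}
ground layer = {0:f, 1:d}
drop-orders for the pieces not yet dropped (sum over which currently-grounded one goes next):
  1 to go: {2} 1  {6} 1
  2 to go: {0,2} 1  {2,6} 2  {5,6} 1
  3 to go: {0,2,6} 3  {2,5,6} 3  {4,5,6} 1
  4 to go: {0,2,5,6} 6  {2,4,5,6} 4  {3,4,5,6} 1
  5 to go: {0,2,4,5,6} 10  {1,3,4,5,6} 1  {2,3,4,5,6} 5
  if 0:f drops first: 6 orders
  if 1:d drops first: 15 orders
heap linearizations: 21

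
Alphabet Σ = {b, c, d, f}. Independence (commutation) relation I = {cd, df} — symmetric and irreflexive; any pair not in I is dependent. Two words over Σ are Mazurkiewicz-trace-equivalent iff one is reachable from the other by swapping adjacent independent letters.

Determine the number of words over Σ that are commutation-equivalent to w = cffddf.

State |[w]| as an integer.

15

piece 0:c — minimal
piece 1:f rests on {0:c}
piece 2:f rests on {1:f}
piece 3:d — minimal
piece 4:d rests on {3:d}
piece 5:f rests on {2:f}
minimal pieces: {0:c, 3:d}
ways to finish when only these pieces remain (= sum over removing one remaining piece with nothing left below it):
  1 left: {4}→1  {5}→1
  2 left: {2,5}→1  {3,4}→1  {4,5}→2
  3 left: {1,2,5}→1  {2,4,5}→3  {3,4,5}→3
  4 left: {0,1,2,5}→1  {1,2,4,5}→4  {2,3,4,5}→6
  placing 0:c first → 10 extensions
  placing 3:d first → 5 extensions
total linear extensions = 15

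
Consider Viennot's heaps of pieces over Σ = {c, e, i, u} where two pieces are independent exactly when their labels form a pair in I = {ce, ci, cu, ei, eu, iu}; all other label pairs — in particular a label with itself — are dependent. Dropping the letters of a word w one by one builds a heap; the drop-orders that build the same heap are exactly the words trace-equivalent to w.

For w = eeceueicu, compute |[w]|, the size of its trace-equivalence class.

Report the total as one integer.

3780

#0=e has no predecessor
#1=e depends on [0:e]
#2=c has no predecessor
#3=e depends on [1:e]
#4=u has no predecessor
#5=e depends on [3:e]
#6=i has no predecessor
#7=c depends on [2:c]
#8=u depends on [4:u]
sources: [0:e, 2:c, 4:u, 6:i]
N(rest) = Σ N(rest − s) over sources s of rest; N(one piece) = 1:
  size 1 → [5]=1  [6]=1  [7]=1  [8]=1
  size 2 → [2,7]=1  [3,5]=1  [4,8]=1  [5,6]=2  [5,7]=2  [5,8]=2  [6,7]=2  [6,8]=2  [7,8]=2
  size 3 → [1,3,5]=1  [2,5,7]=3  [2,6,7]=3  [2,7,8]=3  [3,5,6]=3  [3,5,7]=3  [3,5,8]=3  [4,5,8]=3  [4,6,8]=3  [4,7,8]=3  [5,6,7]=6  [5,6,8]=6  [5,7,8]=6  [6,7,8]=6
  size 4 → [0,1,3,5]=1  [1,3,5,6]=4  [1,3,5,7]=4  [1,3,5,8]=4  [2,3,5,7]=6  [2,4,7,8]=6  [2,5,6,7]=12  [2,5,7,8]=12  [2,6,7,8]=12  [3,4,5,8]=6  [3,5,6,7]=12  [3,5,6,8]=12  [3,5,7,8]=12  [4,5,6,8]=12  [4,5,7,8]=12  [4,6,7,8]=12  [5,6,7,8]=24
  size 5 → [0,1,3,5,6]=5  [0,1,3,5,7]=5  [0,1,3,5,8]=5  [1,2,3,5,7]=10  [1,3,4,5,8]=10  [1,3,5,6,7]=20  [1,3,5,6,8]=20  [1,3,5,7,8]=20  [2,3,5,6,7]=30  [2,3,5,7,8]=30  [2,4,5,7,8]=30  [2,4,6,7,8]=30  [2,5,6,7,8]=60  [3,4,5,6,8]=30  [3,4,5,7,8]=30  [3,5,6,7,8]=60  [4,5,6,7,8]=60
  size 6 → [0,1,2,3,5,7]=15  [0,1,3,4,5,8]=15  [0,1,3,5,6,7]=30  [0,1,3,5,6,8]=30  [0,1,3,5,7,8]=30  [1,2,3,5,6,7]=60  [1,2,3,5,7,8]=60  [1,3,4,5,6,8]=60  [1,3,4,5,7,8]=60  [1,3,5,6,7,8]=120  [2,3,4,5,7,8]=90  [2,3,5,6,7,8]=180  [2,4,5,6,7,8]=180  [3,4,5,6,7,8]=180
  size 7 → [0,1,2,3,5,6,7]=105  [0,1,2,3,5,7,8]=105  [0,1,3,4,5,6,8]=105  [0,1,3,4,5,7,8]=105  [0,1,3,5,6,7,8]=210  [1,2,3,4,5,7,8]=210  [1,2,3,5,6,7,8]=420  [1,3,4,5,6,7,8]=420  [2,3,4,5,6,7,8]=630
  first=0(e) contributes 1680
  first=2(c) contributes 840
  first=4(u) contributes 840
  first=6(i) contributes 420
|[w]| = 3780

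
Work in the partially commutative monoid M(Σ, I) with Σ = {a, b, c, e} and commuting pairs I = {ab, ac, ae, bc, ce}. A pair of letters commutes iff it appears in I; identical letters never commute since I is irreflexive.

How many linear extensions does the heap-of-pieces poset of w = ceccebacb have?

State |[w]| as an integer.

630

drop 0:c onto floor
drop 1:e onto floor
drop 2:c onto {0:c}
drop 3:c onto {2:c}
drop 4:e onto {1:e}
drop 5:b onto {4:e}
drop 6:a onto floor
drop 7:c onto {3:c}
drop 8:b onto {5:b}
ground layer = {0:c, 1:e, 6:a}
drop-orders for the pieces not yet dropped (sum over which currently-grounded one goes next):
  1 to go: {6} 1  {7} 1  {8} 1
  2 to go: {3,7} 1  {5,8} 1  {6,7} 2  {6,8} 2  {7,8} 2
  3 to go: {2,3,7} 1  {3,6,7} 3  {3,7,8} 3  {4,5,8} 1  {5,6,8} 3  {5,7,8} 3  {6,7,8} 6
  4 to go: {0,2,3,7} 1  {1,4,5,8} 1  {2,3,6,7} 4  {2,3,7,8} 4  {3,5,7,8} 6  {3,6,7,8} 12  {4,5,6,8} 4  {4,5,7,8} 4  {5,6,7,8} 12
  5 to go: {0,2,3,6,7} 5  {0,2,3,7,8} 5  {1,4,5,6,8} 5  {1,4,5,7,8} 5  {2,3,5,7,8} 10  {2,3,6,7,8} 20  {3,4,5,7,8} 10  {3,5,6,7,8} 30  {4,5,6,7,8} 20
  6 to go: {0,2,3,5,7,8} 15  {0,2,3,6,7,8} 30  {1,3,4,5,7,8} 15  {1,4,5,6,7,8} 30  {2,3,4,5,7,8} 20  {2,3,5,6,7,8} 60  {3,4,5,6,7,8} 60
  7 to go: {0,2,3,4,5,7,8} 35  {0,2,3,5,6,7,8} 105  {1,2,3,4,5,7,8} 35  {1,3,4,5,6,7,8} 105  {2,3,4,5,6,7,8} 140
  if 0:c drops first: 280 orders
  if 1:e drops first: 280 orders
  if 6:a drops first: 70 orders
heap linearizations: 630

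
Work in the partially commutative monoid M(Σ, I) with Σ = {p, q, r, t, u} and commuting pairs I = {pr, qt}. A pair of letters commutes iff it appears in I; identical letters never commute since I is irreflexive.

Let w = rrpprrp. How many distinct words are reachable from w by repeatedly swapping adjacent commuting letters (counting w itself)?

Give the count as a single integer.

35

#0=r has no predecessor
#1=r depends on [0:r]
#2=p has no predecessor
#3=p depends on [2:p]
#4=r depends on [1:r]
#5=r depends on [4:r]
#6=p depends on [3:p]
sources: [0:r, 2:p]
N(rest) = Σ N(rest − s) over sources s of rest; N(one piece) = 1:
  size 1 → [5]=1  [6]=1
  size 2 → [3,6]=1  [4,5]=1  [5,6]=2
  size 3 → [1,4,5]=1  [2,3,6]=1  [3,5,6]=3  [4,5,6]=3
  size 4 → [0,1,4,5]=1  [1,4,5,6]=4  [2,3,5,6]=4  [3,4,5,6]=6
  size 5 → [0,1,4,5,6]=5  [1,3,4,5,6]=10  [2,3,4,5,6]=10
  first=0(r) contributes 20
  first=2(p) contributes 15
|[w]| = 35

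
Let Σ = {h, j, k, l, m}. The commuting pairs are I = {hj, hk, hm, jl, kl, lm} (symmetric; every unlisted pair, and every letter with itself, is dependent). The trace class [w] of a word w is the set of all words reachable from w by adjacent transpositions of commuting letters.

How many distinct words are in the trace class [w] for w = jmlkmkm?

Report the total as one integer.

7

piece 0:j — minimal
piece 1:m rests on {0:j}
piece 2:l — minimal
piece 3:k rests on {1:m}
piece 4:m rests on {3:k}
piece 5:k rests on {4:m}
piece 6:m rests on {5:k}
minimal pieces: {0:j, 2:l}
ways to finish when only these pieces remain (= sum over removing one remaining piece with nothing left below it):
  1 left: {2}→1  {6}→1
  2 left: {2,6}→2  {5,6}→1
  3 left: {2,5,6}→3  {4,5,6}→1
  4 left: {2,4,5,6}→4  {3,4,5,6}→1
  5 left: {1,3,4,5,6}→1  {2,3,4,5,6}→5
  placing 0:j first → 6 extensions
  placing 2:l first → 1 extensions
total linear extensions = 7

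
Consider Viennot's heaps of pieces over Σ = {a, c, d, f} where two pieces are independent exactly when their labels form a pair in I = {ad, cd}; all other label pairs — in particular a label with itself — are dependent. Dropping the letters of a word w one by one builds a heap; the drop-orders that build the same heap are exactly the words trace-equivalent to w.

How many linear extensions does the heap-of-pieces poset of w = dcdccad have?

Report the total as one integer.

0(d) covers ∅
1(c) covers ∅
2(d) covers 0:d
3(c) covers 1:c
4(c) covers 3:c
5(a) covers 4:c
6(d) covers 2:d
floor of heap: 0:d, 1:c
completions by unplaced set U, small U first (add the entries for U minus each lowest piece of U):
  |U|=1: {5}:1  {6}:1
  |U|=2: {2,6}:1  {4,5}:1  {5,6}:2
  |U|=3: {0,2,6}:1  {2,5,6}:3  {3,4,5}:1  {4,5,6}:3
  |U|=4: {0,2,5,6}:4  {1,3,4,5}:1  {2,4,5,6}:6  {3,4,5,6}:4
  |U|=5: {0,2,4,5,6}:10  {1,3,4,5,6}:5  {2,3,4,5,6}:10
  start at 0(d): 15
  start at 1(c): 20
sum over floor = 35

35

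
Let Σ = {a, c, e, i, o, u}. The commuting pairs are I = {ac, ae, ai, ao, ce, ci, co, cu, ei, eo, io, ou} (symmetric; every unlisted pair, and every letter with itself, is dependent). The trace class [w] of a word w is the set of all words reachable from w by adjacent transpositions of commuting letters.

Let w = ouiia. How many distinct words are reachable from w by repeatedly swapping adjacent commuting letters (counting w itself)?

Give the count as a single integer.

drop 0:o onto floor
drop 1:u onto floor
drop 2:i onto {1:u}
drop 3:i onto {2:i}
drop 4:a onto {1:u}
ground layer = {0:o, 1:u}
drop-orders for the pieces not yet dropped (sum over which currently-grounded one goes next):
  1 to go: {0} 1  {3} 1  {4} 1
  2 to go: {0,3} 2  {0,4} 2  {2,3} 1  {3,4} 2
  3 to go: {0,2,3} 3  {0,3,4} 6  {2,3,4} 3
  if 0:o drops first: 3 orders
  if 1:u drops first: 12 orders
heap linearizations: 15

15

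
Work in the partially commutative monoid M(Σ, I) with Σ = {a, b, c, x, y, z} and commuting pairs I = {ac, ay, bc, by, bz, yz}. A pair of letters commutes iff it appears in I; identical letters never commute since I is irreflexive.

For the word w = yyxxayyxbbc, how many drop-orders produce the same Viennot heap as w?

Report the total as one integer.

piece 0:y — minimal
piece 1:y rests on {0:y}
piece 2:x rests on {1:y}
piece 3:x rests on {2:x}
piece 4:a rests on {3:x}
piece 5:y rests on {3:x}
piece 6:y rests on {5:y}
piece 7:x rests on {4:a, 6:y}
piece 8:b rests on {7:x}
piece 9:b rests on {8:b}
piece 10:c rests on {7:x}
minimal pieces: {0:y}
ways to finish when only these pieces remain (= sum over removing one remaining piece with nothing left below it):
  1 left: {9}→1  {10}→1
  2 left: {8,9}→1  {9,10}→2
  3 left: {8,9,10}→3
  4 left: {7,8,9,10}→3
  5 left: {4,7,8,9,10}→3  {6,7,8,9,10}→3
  6 left: {4,6,7,8,9,10}→6  {5,6,7,8,9,10}→3
  7 left: {4,5,6,7,8,9,10}→9
  8 left: {3,4,5,6,7,8,9,10}→9
  9 left: {2,3,4,5,6,7,8,9,10}→9
  placing 0:y first → 9 extensions

9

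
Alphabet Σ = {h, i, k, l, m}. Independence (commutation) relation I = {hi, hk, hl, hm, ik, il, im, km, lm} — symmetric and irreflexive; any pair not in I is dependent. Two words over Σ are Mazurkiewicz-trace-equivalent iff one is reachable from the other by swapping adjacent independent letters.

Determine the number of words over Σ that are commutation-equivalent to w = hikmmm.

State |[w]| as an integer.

0(h) covers ∅
1(i) covers ∅
2(k) covers ∅
3(m) covers ∅
4(m) covers 3:m
5(m) covers 4:m
floor of heap: 0:h, 1:i, 2:k, 3:m
completions by unplaced set U, small U first (add the entries for U minus each lowest piece of U):
  |U|=1: {0}:1  {1}:1  {2}:1  {5}:1
  |U|=2: {0,1}:2  {0,2}:2  {0,5}:2  {1,2}:2  {1,5}:2  {2,5}:2  {4,5}:1
  |U|=3: {0,1,2}:6  {0,1,5}:6  {0,2,5}:6  {0,4,5}:3  {1,2,5}:6  {1,4,5}:3  {2,4,5}:3  {3,4,5}:1
  |U|=4: {0,1,2,5}:24  {0,1,4,5}:12  {0,2,4,5}:12  {0,3,4,5}:4  {1,2,4,5}:12  {1,3,4,5}:4  {2,3,4,5}:4
  start at 0(h): 20
  start at 1(i): 20
  start at 2(k): 20
  start at 3(m): 60
sum over floor = 120

120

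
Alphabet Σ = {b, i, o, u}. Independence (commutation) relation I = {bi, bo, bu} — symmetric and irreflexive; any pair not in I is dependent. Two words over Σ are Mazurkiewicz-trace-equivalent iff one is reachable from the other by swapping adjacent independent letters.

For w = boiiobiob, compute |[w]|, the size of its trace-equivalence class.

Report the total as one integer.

84

0(b) covers ∅
1(o) covers ∅
2(i) covers 1:o
3(i) covers 2:i
4(o) covers 3:i
5(b) covers 0:b
6(i) covers 4:o
7(o) covers 6:i
8(b) covers 5:b
floor of heap: 0:b, 1:o
completions by unplaced set U, small U first (add the entries for U minus each lowest piece of U):
  |U|=1: {7}:1  {8}:1
  |U|=2: {5,8}:1  {6,7}:1  {7,8}:2
  |U|=3: {0,5,8}:1  {4,6,7}:1  {5,7,8}:3  {6,7,8}:3
  |U|=4: {0,5,7,8}:4  {3,4,6,7}:1  {4,6,7,8}:4  {5,6,7,8}:6
  |U|=5: {0,5,6,7,8}:10  {2,3,4,6,7}:1  {3,4,6,7,8}:5  {4,5,6,7,8}:10
  |U|=6: {0,4,5,6,7,8}:20  {1,2,3,4,6,7}:1  {2,3,4,6,7,8}:6  {3,4,5,6,7,8}:15
  |U|=7: {0,3,4,5,6,7,8}:35  {1,2,3,4,6,7,8}:7  {2,3,4,5,6,7,8}:21
  start at 0(b): 28
  start at 1(o): 56
sum over floor = 84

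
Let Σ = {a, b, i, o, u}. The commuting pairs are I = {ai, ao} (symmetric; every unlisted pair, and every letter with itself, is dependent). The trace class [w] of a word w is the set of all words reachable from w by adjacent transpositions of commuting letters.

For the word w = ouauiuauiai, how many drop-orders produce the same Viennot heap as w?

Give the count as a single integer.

3

#0=o has no predecessor
#1=u depends on [0:o]
#2=a depends on [1:u]
#3=u depends on [2:a]
#4=i depends on [3:u]
#5=u depends on [4:i]
#6=a depends on [5:u]
#7=u depends on [6:a]
#8=i depends on [7:u]
#9=a depends on [7:u]
#10=i depends on [8:i]
sources: [0:o]
N(rest) = Σ N(rest − s) over sources s of rest; N(one piece) = 1:
  size 1 → [9]=1  [10]=1
  size 2 → [8,10]=1  [9,10]=2
  size 3 → [8,9,10]=3
  size 4 → [7,8,9,10]=3
  size 5 → [6,7,8,9,10]=3
  size 6 → [5,6,7,8,9,10]=3
  size 7 → [4,5,6,7,8,9,10]=3
  size 8 → [3,4,5,6,7,8,9,10]=3
  size 9 → [2,3,4,5,6,7,8,9,10]=3
  first=0(o) contributes 3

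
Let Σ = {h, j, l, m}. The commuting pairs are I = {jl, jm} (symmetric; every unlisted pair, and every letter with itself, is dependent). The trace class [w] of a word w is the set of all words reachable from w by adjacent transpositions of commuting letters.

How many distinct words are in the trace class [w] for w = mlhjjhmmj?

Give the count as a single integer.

#0=m has no predecessor
#1=l depends on [0:m]
#2=h depends on [1:l]
#3=j depends on [2:h]
#4=j depends on [3:j]
#5=h depends on [4:j]
#6=m depends on [5:h]
#7=m depends on [6:m]
#8=j depends on [5:h]
sources: [0:m]
N(rest) = Σ N(rest − s) over sources s of rest; N(one piece) = 1:
  size 1 → [7]=1  [8]=1
  size 2 → [6,7]=1  [7,8]=2
  size 3 → [6,7,8]=3
  size 4 → [5,6,7,8]=3
  size 5 → [4,5,6,7,8]=3
  size 6 → [3,4,5,6,7,8]=3
  size 7 → [2,3,4,5,6,7,8]=3
  first=0(m) contributes 3

3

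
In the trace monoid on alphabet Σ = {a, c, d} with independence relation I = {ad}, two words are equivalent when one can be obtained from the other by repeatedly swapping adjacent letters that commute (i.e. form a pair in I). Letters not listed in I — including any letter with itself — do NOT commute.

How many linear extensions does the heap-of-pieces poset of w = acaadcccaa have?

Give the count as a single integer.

3

0(a) covers ∅
1(c) covers 0:a
2(a) covers 1:c
3(a) covers 2:a
4(d) covers 1:c
5(c) covers 3:a, 4:d
6(c) covers 5:c
7(c) covers 6:c
8(a) covers 7:c
9(a) covers 8:a
floor of heap: 0:a
completions by unplaced set U, small U first (add the entries for U minus each lowest piece of U):
  |U|=1: {9}:1
  |U|=2: {8,9}:1
  |U|=3: {7,8,9}:1
  |U|=4: {6,7,8,9}:1
  |U|=5: {5,6,7,8,9}:1
  |U|=6: {3,5,6,7,8,9}:1  {4,5,6,7,8,9}:1
  |U|=7: {2,3,5,6,7,8,9}:1  {3,4,5,6,7,8,9}:2
  |U|=8: {2,3,4,5,6,7,8,9}:3
  start at 0(a): 3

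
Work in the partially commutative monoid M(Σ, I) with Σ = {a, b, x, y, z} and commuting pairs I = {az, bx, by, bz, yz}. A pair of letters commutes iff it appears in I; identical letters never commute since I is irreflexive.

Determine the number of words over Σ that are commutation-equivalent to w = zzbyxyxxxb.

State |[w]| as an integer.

135

piece 0:z — minimal
piece 1:z rests on {0:z}
piece 2:b — minimal
piece 3:y — minimal
piece 4:x rests on {1:z, 3:y}
piece 5:y rests on {4:x}
piece 6:x rests on {5:y}
piece 7:x rests on {6:x}
piece 8:x rests on {7:x}
piece 9:b rests on {2:b}
minimal pieces: {0:z, 2:b, 3:y}
ways to finish when only these pieces remain (= sum over removing one remaining piece with nothing left below it):
  1 left: {8}→1  {9}→1
  2 left: {2,9}→1  {7,8}→1  {8,9}→2
  3 left: {2,8,9}→3  {6,7,8}→1  {7,8,9}→3
  4 left: {2,7,8,9}→6  {5,6,7,8}→1  {6,7,8,9}→4
  5 left: {2,6,7,8,9}→10  {4,5,6,7,8}→1  {5,6,7,8,9}→5
  6 left: {1,4,5,6,7,8}→1  {2,5,6,7,8,9}→15  {3,4,5,6,7,8}→1  {4,5,6,7,8,9}→6
  7 left: {0,1,4,5,6,7,8}→1  {1,3,4,5,6,7,8}→2  {1,4,5,6,7,8,9}→7  {2,4,5,6,7,8,9}→21  {3,4,5,6,7,8,9}→7
  8 left: {0,1,3,4,5,6,7,8}→3  {0,1,4,5,6,7,8,9}→8  {1,2,4,5,6,7,8,9}→28  {1,3,4,5,6,7,8,9}→16  {2,3,4,5,6,7,8,9}→28
  placing 0:z first → 72 extensions
  placing 2:b first → 27 extensions
  placing 3:y first → 36 extensions
total linear extensions = 135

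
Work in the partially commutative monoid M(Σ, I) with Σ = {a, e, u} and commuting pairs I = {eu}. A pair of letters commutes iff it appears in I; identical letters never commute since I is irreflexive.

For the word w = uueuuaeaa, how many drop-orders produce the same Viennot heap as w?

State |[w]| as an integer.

piece 0:u — minimal
piece 1:u rests on {0:u}
piece 2:e — minimal
piece 3:u rests on {1:u}
piece 4:u rests on {3:u}
piece 5:a rests on {2:e, 4:u}
piece 6:e rests on {5:a}
piece 7:a rests on {6:e}
piece 8:a rests on {7:a}
minimal pieces: {0:u, 2:e}
ways to finish when only these pieces remain (= sum over removing one remaining piece with nothing left below it):
  1 left: {8}→1
  2 left: {7,8}→1
  3 left: {6,7,8}→1
  4 left: {5,6,7,8}→1
  5 left: {2,5,6,7,8}→1  {4,5,6,7,8}→1
  6 left: {2,4,5,6,7,8}→2  {3,4,5,6,7,8}→1
  7 left: {1,3,4,5,6,7,8}→1  {2,3,4,5,6,7,8}→3
  placing 0:u first → 4 extensions
  placing 2:e first → 1 extensions
total linear extensions = 5

5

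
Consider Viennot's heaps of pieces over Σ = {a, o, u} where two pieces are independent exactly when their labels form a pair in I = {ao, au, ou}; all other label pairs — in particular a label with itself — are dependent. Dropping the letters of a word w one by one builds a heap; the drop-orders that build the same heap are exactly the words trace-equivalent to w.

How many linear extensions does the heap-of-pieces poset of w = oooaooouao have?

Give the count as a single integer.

piece 0:o — minimal
piece 1:o rests on {0:o}
piece 2:o rests on {1:o}
piece 3:a — minimal
piece 4:o rests on {2:o}
piece 5:o rests on {4:o}
piece 6:o rests on {5:o}
piece 7:u — minimal
piece 8:a rests on {3:a}
piece 9:o rests on {6:o}
minimal pieces: {0:o, 3:a, 7:u}
ways to finish when only these pieces remain (= sum over removing one remaining piece with nothing left below it):
  1 left: {7}→1  {8}→1  {9}→1
  2 left: {3,8}→1  {6,9}→1  {7,8}→2  {7,9}→2  {8,9}→2
  3 left: {3,7,8}→3  {3,8,9}→3  {5,6,9}→1  {6,7,9}→3  {6,8,9}→3  {7,8,9}→6
  4 left: {3,6,8,9}→6  {3,7,8,9}→12  {4,5,6,9}→1  {5,6,7,9}→4  {5,6,8,9}→4  {6,7,8,9}→12
  5 left: {2,4,5,6,9}→1  {3,5,6,8,9}→10  {3,6,7,8,9}→30  {4,5,6,7,9}→5  {4,5,6,8,9}→5  {5,6,7,8,9}→20
  6 left: {1,2,4,5,6,9}→1  {2,4,5,6,7,9}→6  {2,4,5,6,8,9}→6  {3,4,5,6,8,9}→15  {3,5,6,7,8,9}→60  {4,5,6,7,8,9}→30
  7 left: {0,1,2,4,5,6,9}→1  {1,2,4,5,6,7,9}→7  {1,2,4,5,6,8,9}→7  {2,3,4,5,6,8,9}→21  {2,4,5,6,7,8,9}→42  {3,4,5,6,7,8,9}→105
  8 left: {0,1,2,4,5,6,7,9}→8  {0,1,2,4,5,6,8,9}→8  {1,2,3,4,5,6,8,9}→28  {1,2,4,5,6,7,8,9}→56  {2,3,4,5,6,7,8,9}→168
  placing 0:o first → 252 extensions
  placing 3:a first → 72 extensions
  placing 7:u first → 36 extensions
total linear extensions = 360

360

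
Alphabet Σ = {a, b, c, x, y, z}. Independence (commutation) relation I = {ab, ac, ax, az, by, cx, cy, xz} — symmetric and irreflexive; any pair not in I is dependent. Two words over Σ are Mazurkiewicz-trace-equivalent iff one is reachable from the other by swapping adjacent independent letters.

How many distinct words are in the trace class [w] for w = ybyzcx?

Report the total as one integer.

#0=y has no predecessor
#1=b has no predecessor
#2=y depends on [0:y]
#3=z depends on [1:b, 2:y]
#4=c depends on [3:z]
#5=x depends on [1:b, 2:y]
sources: [0:y, 1:b]
N(rest) = Σ N(rest − s) over sources s of rest; N(one piece) = 1:
  size 1 → [4]=1  [5]=1
  size 2 → [3,4]=1  [4,5]=2
  size 3 → [3,4,5]=3
  size 4 → [1,3,4,5]=3  [2,3,4,5]=3
  first=0(y) contributes 6
  first=1(b) contributes 3
|[w]| = 9

9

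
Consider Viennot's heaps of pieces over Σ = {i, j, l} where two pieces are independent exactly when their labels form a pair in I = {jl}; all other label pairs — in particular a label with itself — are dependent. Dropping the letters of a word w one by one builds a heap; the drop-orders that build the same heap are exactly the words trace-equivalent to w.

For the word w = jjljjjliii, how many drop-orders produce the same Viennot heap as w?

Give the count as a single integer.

21

0(j) covers ∅
1(j) covers 0:j
2(l) covers ∅
3(j) covers 1:j
4(j) covers 3:j
5(j) covers 4:j
6(l) covers 2:l
7(i) covers 5:j, 6:l
8(i) covers 7:i
9(i) covers 8:i
floor of heap: 0:j, 2:l
completions by unplaced set U, small U first (add the entries for U minus each lowest piece of U):
  |U|=1: {9}:1
  |U|=2: {8,9}:1
  |U|=3: {7,8,9}:1
  |U|=4: {5,7,8,9}:1  {6,7,8,9}:1
  |U|=5: {2,6,7,8,9}:1  {4,5,7,8,9}:1  {5,6,7,8,9}:2
  |U|=6: {2,5,6,7,8,9}:3  {3,4,5,7,8,9}:1  {4,5,6,7,8,9}:3
  |U|=7: {1,3,4,5,7,8,9}:1  {2,4,5,6,7,8,9}:6  {3,4,5,6,7,8,9}:4
  |U|=8: {0,1,3,4,5,7,8,9}:1  {1,3,4,5,6,7,8,9}:5  {2,3,4,5,6,7,8,9}:10
  start at 0(j): 15
  start at 2(l): 6
sum over floor = 21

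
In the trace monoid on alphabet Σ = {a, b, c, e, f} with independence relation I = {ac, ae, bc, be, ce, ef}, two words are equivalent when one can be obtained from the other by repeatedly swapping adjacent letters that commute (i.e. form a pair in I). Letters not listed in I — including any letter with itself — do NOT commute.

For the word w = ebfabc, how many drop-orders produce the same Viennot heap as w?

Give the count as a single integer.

0(e) covers ∅
1(b) covers ∅
2(f) covers 1:b
3(a) covers 2:f
4(b) covers 3:a
5(c) covers 2:f
floor of heap: 0:e, 1:b
completions by unplaced set U, small U first (add the entries for U minus each lowest piece of U):
  |U|=1: {0}:1  {4}:1  {5}:1
  |U|=2: {0,4}:2  {0,5}:2  {3,4}:1  {4,5}:2
  |U|=3: {0,3,4}:3  {0,4,5}:6  {3,4,5}:3
  |U|=4: {0,3,4,5}:12  {2,3,4,5}:3
  start at 0(e): 3
  start at 1(b): 15
sum over floor = 18

18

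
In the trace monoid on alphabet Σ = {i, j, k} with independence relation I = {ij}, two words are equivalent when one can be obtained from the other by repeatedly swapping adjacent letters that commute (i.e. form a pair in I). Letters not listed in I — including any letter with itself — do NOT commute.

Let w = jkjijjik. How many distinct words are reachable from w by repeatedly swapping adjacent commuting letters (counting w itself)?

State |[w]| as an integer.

10

0(j) covers ∅
1(k) covers 0:j
2(j) covers 1:k
3(i) covers 1:k
4(j) covers 2:j
5(j) covers 4:j
6(i) covers 3:i
7(k) covers 5:j, 6:i
floor of heap: 0:j
completions by unplaced set U, small U first (add the entries for U minus each lowest piece of U):
  |U|=1: {7}:1
  |U|=2: {5,7}:1  {6,7}:1
  |U|=3: {3,6,7}:1  {4,5,7}:1  {5,6,7}:2
  |U|=4: {2,4,5,7}:1  {3,5,6,7}:3  {4,5,6,7}:3
  |U|=5: {2,4,5,6,7}:4  {3,4,5,6,7}:6
  |U|=6: {2,3,4,5,6,7}:10
  start at 0(j): 10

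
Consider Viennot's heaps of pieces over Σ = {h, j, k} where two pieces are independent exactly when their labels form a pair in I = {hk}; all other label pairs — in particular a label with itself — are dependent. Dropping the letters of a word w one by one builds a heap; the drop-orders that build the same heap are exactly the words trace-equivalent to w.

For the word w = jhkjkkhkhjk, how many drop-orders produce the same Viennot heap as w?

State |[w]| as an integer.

20

piece 0:j — minimal
piece 1:h rests on {0:j}
piece 2:k rests on {0:j}
piece 3:j rests on {1:h, 2:k}
piece 4:k rests on {3:j}
piece 5:k rests on {4:k}
piece 6:h rests on {3:j}
piece 7:k rests on {5:k}
piece 8:h rests on {6:h}
piece 9:j rests on {7:k, 8:h}
piece 10:k rests on {9:j}
minimal pieces: {0:j}
ways to finish when only these pieces remain (= sum over removing one remaining piece with nothing left below it):
  1 left: {10}→1
  2 left: {9,10}→1
  3 left: {7,9,10}→1  {8,9,10}→1
  4 left: {5,7,9,10}→1  {6,8,9,10}→1  {7,8,9,10}→2
  5 left: {4,5,7,9,10}→1  {5,7,8,9,10}→3  {6,7,8,9,10}→3
  6 left: {4,5,7,8,9,10}→4  {5,6,7,8,9,10}→6
  7 left: {4,5,6,7,8,9,10}→10
  8 left: {3,4,5,6,7,8,9,10}→10
  9 left: {1,3,4,5,6,7,8,9,10}→10  {2,3,4,5,6,7,8,9,10}→10
  placing 0:j first → 20 extensions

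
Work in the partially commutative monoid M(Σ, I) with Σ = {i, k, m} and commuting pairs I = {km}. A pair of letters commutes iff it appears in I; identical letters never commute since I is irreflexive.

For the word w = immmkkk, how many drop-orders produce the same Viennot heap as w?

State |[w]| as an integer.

20

0(i) covers ∅
1(m) covers 0:i
2(m) covers 1:m
3(m) covers 2:m
4(k) covers 0:i
5(k) covers 4:k
6(k) covers 5:k
floor of heap: 0:i
completions by unplaced set U, small U first (add the entries for U minus each lowest piece of U):
  |U|=1: {3}:1  {6}:1
  |U|=2: {2,3}:1  {3,6}:2  {5,6}:1
  |U|=3: {1,2,3}:1  {2,3,6}:3  {3,5,6}:3  {4,5,6}:1
  |U|=4: {1,2,3,6}:4  {2,3,5,6}:6  {3,4,5,6}:4
  |U|=5: {1,2,3,5,6}:10  {2,3,4,5,6}:10
  start at 0(i): 20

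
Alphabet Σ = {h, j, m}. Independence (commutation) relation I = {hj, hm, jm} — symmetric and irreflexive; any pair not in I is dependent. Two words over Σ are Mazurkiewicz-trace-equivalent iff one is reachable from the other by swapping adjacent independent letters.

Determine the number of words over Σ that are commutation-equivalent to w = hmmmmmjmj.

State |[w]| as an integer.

252

0(h) covers ∅
1(m) covers ∅
2(m) covers 1:m
3(m) covers 2:m
4(m) covers 3:m
5(m) covers 4:m
6(j) covers ∅
7(m) covers 5:m
8(j) covers 6:j
floor of heap: 0:h, 1:m, 6:j
completions by unplaced set U, small U first (add the entries for U minus each lowest piece of U):
  |U|=1: {0}:1  {7}:1  {8}:1
  |U|=2: {0,7}:2  {0,8}:2  {5,7}:1  {6,8}:1  {7,8}:2
  |U|=3: {0,5,7}:3  {0,6,8}:3  {0,7,8}:6  {4,5,7}:1  {5,7,8}:3  {6,7,8}:3
  |U|=4: {0,4,5,7}:4  {0,5,7,8}:12  {0,6,7,8}:12  {3,4,5,7}:1  {4,5,7,8}:4  {5,6,7,8}:6
  |U|=5: {0,3,4,5,7}:5  {0,4,5,7,8}:20  {0,5,6,7,8}:30  {2,3,4,5,7}:1  {3,4,5,7,8}:5  {4,5,6,7,8}:10
  |U|=6: {0,2,3,4,5,7}:6  {0,3,4,5,7,8}:30  {0,4,5,6,7,8}:60  {1,2,3,4,5,7}:1  {2,3,4,5,7,8}:6  {3,4,5,6,7,8}:15
  |U|=7: {0,1,2,3,4,5,7}:7  {0,2,3,4,5,7,8}:42  {0,3,4,5,6,7,8}:105  {1,2,3,4,5,7,8}:7  {2,3,4,5,6,7,8}:21
  start at 0(h): 28
  start at 1(m): 168
  start at 6(j): 56
sum over floor = 252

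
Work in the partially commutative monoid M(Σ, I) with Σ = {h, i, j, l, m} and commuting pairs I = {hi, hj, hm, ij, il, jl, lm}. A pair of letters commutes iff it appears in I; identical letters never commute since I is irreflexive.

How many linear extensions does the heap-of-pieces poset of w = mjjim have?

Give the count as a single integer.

3

0(m) covers ∅
1(j) covers 0:m
2(j) covers 1:j
3(i) covers 0:m
4(m) covers 2:j, 3:i
floor of heap: 0:m
completions by unplaced set U, small U first (add the entries for U minus each lowest piece of U):
  |U|=1: {4}:1
  |U|=2: {2,4}:1  {3,4}:1
  |U|=3: {1,2,4}:1  {2,3,4}:2
  start at 0(m): 3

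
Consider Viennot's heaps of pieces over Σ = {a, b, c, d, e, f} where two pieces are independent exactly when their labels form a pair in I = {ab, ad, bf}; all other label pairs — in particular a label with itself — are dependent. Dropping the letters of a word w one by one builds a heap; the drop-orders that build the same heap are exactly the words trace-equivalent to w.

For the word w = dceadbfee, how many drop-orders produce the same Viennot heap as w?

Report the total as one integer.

drop 0:d onto floor
drop 1:c onto {0:d}
drop 2:e onto {1:c}
drop 3:a onto {2:e}
drop 4:d onto {2:e}
drop 5:b onto {4:d}
drop 6:f onto {3:a, 4:d}
drop 7:e onto {5:b, 6:f}
drop 8:e onto {7:e}
ground layer = {0:d}
drop-orders for the pieces not yet dropped (sum over which currently-grounded one goes next):
  1 to go: {8} 1
  2 to go: {7,8} 1
  3 to go: {5,7,8} 1  {6,7,8} 1
  4 to go: {3,6,7,8} 1  {5,6,7,8} 2
  5 to go: {3,5,6,7,8} 3  {4,5,6,7,8} 2
  6 to go: {3,4,5,6,7,8} 5
  7 to go: {2,3,4,5,6,7,8} 5
  if 0:d drops first: 5 orders

5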